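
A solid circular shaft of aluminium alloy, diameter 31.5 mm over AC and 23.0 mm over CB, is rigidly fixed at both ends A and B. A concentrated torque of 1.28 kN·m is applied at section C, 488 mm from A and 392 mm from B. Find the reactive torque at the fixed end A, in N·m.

Compatibility: T_A·a/J_AC = T_B·b/J_CB with T_A + T_B = T₀.
J_AC = 9.67×10^-8 m⁴, J_CB = 2.75×10^-8 m⁴, so T_A = T₀·(J_AC/a)/((J_AC/a)+(J_CB/b)) = 945.5 N·m, T_B = 334.5 N·m.

945 N·m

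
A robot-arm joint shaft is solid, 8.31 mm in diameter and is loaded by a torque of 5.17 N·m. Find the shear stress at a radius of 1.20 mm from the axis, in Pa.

1.33e7 Pa

J = πd⁴/32 = π(0.00831)⁴/32 = 4.682×10^-10 m⁴.
Shear stress varies linearly with radius: τ = T·r/J = 5.170 × 0.00120 / 4.682×10^-10 = 1.325×10^7 Pa.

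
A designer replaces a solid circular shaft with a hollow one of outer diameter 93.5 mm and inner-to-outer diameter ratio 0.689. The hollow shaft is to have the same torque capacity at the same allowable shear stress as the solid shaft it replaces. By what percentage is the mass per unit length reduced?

37.7 %

Equal τ_max and T ⇒ the solid shaft needs d_s³ = d_o³(1−k⁴), so d_s = 93.5·(1−0.689⁴)^(1/3) = 85.87 mm.
Area ratio A_h/A_s = d_o²(1−k²)/d_s² = (1−k²)/(1−k⁴)^(2/3) = 0.6228.
Mass saving = 1 − 0.6228 = 37.7 %.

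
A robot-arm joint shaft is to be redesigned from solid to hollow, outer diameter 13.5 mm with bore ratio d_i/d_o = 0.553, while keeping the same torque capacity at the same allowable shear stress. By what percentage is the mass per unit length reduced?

25.9 %

Equal τ_max and T ⇒ the solid shaft needs d_s³ = d_o³(1−k⁴), so d_s = 13.5·(1−0.553⁴)^(1/3) = 13.07 mm.
Area ratio A_h/A_s = d_o²(1−k²)/d_s² = (1−k²)/(1−k⁴)^(2/3) = 0.7412.
Mass saving = 1 − 0.7412 = 25.9 %.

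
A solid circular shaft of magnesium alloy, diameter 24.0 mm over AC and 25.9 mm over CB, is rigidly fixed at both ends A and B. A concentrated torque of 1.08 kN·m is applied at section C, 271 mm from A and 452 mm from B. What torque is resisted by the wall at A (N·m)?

596 N·m

Compatibility: T_A·a/J_AC = T_B·b/J_CB with T_A + T_B = T₀.
J_AC = 3.26×10^-8 m⁴, J_CB = 4.42×10^-8 m⁴, so T_A = T₀·(J_AC/a)/((J_AC/a)+(J_CB/b)) = 595.6 N·m, T_B = 484.4 N·m.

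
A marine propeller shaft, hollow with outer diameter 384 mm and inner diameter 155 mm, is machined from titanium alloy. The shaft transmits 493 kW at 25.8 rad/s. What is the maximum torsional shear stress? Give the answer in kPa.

1770 kPa

ω = 25.8 rad/s, so T = P/ω = 493×10³ / 25.80 = 19110 N·m.
J = π(d_o⁴ − d_i⁴)/32 = π(0.384⁴ − 0.155⁴)/32 = 2.078×10^-3 m⁴.
τ_max = T·r/J = 19110 × 0.192 / 2.078×10^-3 = 1.766×10^6 Pa.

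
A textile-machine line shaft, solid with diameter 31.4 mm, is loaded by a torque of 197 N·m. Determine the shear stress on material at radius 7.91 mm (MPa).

J = πd⁴/32 = π(0.0314)⁴/32 = 9.544×10^-8 m⁴.
Shear stress varies linearly with radius: τ = T·r/J = 197.0 × 0.00791 / 9.544×10^-8 = 1.633×10^7 Pa.

16.3 MPa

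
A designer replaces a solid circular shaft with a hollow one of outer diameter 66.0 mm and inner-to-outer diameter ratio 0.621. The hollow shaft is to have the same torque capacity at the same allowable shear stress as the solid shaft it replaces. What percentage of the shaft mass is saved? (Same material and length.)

Equal τ_max and T ⇒ the solid shaft needs d_s³ = d_o³(1−k⁴), so d_s = 66.0·(1−0.621⁴)^(1/3) = 62.55 mm.
Area ratio A_h/A_s = d_o²(1−k²)/d_s² = (1−k²)/(1−k⁴)^(2/3) = 0.6840.
Mass saving = 1 − 0.6840 = 31.6 %.

31.6 %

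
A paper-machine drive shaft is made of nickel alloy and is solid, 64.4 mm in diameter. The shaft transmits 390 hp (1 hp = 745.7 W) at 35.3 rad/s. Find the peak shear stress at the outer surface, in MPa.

157 MPa

ω = 35.3 rad/s, so T = P/ω = 390×745.7 / 35.30 = 8239 N·m.
J = πd⁴/32 = π(0.0644)⁴/32 = 1.689×10^-6 m⁴.
τ_max = T·r/J = 8239 × 0.0322 / 1.689×10^-6 = 1.571×10^8 Pa.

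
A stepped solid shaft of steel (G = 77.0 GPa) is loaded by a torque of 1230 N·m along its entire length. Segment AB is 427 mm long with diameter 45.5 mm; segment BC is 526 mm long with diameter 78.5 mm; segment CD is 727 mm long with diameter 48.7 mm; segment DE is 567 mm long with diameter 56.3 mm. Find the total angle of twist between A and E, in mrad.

J_AB = π(0.0455)⁴/32 = 4.21×10^-7 m⁴; J_BC = π(0.0785)⁴/32 = 3.73×10^-6 m⁴; J_CD = π(0.0487)⁴/32 = 5.52×10^-7 m⁴; J_DE = π(0.0563)⁴/32 = 9.86×10^-7 m⁴.
θ = (T/G)·Σ L_i/J_i = (1230/77.0×10⁹)·(0.427/4.21×10^-7 + 0.526/3.73×10^-6 + 0.727/5.52×10^-7 + 0.567/9.86×10^-7) = 0.04868 rad.

48.7 mrad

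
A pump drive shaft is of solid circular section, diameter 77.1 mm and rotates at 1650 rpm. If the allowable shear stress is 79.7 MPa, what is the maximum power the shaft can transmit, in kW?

J = πd⁴/32 = π(0.0771)⁴/32 = 3.469×10^-6 m⁴.
T_max = τ_allow·J/r = 7.97×10^7 × 3.469×10^-6 / 0.0385 = 7172 N·m.
ω = 2π·1650/60 = 172.8 rad/s, so P_max = T_max·ω = 1.239×10^6 W.

1240 kW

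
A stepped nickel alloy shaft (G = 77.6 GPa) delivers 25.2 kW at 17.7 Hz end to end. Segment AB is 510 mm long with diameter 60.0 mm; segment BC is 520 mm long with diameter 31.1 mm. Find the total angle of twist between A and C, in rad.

0.0177 rad

ω = 2π·17.7 = 111.2 rad/s, so T = P/ω = 25.2×10³ / 111.2 = 226.6 N·m.
J_AB = π(0.0600)⁴/32 = 1.27×10^-6 m⁴; J_BC = π(0.0311)⁴/32 = 9.18×10^-8 m⁴.
θ = (T/G)·Σ L_i/J_i = (226.6/77.6×10⁹)·(0.510/1.27×10^-6 + 0.520/9.18×10^-8) = 0.01770 rad.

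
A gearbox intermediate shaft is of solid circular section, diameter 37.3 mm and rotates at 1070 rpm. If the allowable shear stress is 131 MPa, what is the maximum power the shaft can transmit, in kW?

150 kW

J = πd⁴/32 = π(0.0373)⁴/32 = 1.900×10^-7 m⁴.
T_max = τ_allow·J/r = 1.31×10^8 × 1.900×10^-7 / 0.0186 = 1335 N·m.
ω = 2π·1070/60 = 112.1 rad/s, so P_max = T_max·ω = 1.496×10^5 W.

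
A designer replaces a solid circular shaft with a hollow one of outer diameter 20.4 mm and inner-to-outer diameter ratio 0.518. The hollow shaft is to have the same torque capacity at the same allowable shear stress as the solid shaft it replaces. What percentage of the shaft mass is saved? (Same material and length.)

23.1 %

Equal τ_max and T ⇒ the solid shaft needs d_s³ = d_o³(1−k⁴), so d_s = 20.4·(1−0.518⁴)^(1/3) = 19.90 mm.
Area ratio A_h/A_s = d_o²(1−k²)/d_s² = (1−k²)/(1−k⁴)^(2/3) = 0.7690.
Mass saving = 1 − 0.7690 = 23.1 %.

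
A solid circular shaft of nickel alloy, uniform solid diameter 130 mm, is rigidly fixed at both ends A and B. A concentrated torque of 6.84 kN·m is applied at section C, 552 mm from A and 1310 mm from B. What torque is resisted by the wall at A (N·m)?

With uniform GJ and both ends fixed, compatibility θ_AC = θ_CB gives T_A·a = T_B·b, together with T_A + T_B = T₀.
T_A = T₀·b/(a+b) = 6840·1310/1862 = 4812 N·m; T_B = 2028 N·m.

4810 N·m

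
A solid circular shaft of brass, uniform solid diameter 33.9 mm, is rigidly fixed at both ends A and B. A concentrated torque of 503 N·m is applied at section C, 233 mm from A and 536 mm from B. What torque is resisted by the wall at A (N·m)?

351 N·m

With uniform GJ and both ends fixed, compatibility θ_AC = θ_CB gives T_A·a = T_B·b, together with T_A + T_B = T₀.
T_A = T₀·b/(a+b) = 503.0·536/769.0 = 350.6 N·m; T_B = 152.4 N·m.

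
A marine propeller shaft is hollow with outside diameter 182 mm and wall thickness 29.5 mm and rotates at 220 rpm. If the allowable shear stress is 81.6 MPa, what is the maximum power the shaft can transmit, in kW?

1760 kW

J = π(d_o⁴ − d_i⁴)/32 = π(0.182⁴ − 0.123⁴)/32 = 8.525×10^-5 m⁴.
T_max = τ_allow·J/r = 8.16×10^7 × 8.525×10^-5 / 0.0910 = 76440 N·m.
ω = 2π·220/60 = 23.04 rad/s, so P_max = T_max·ω = 1.761×10^6 W.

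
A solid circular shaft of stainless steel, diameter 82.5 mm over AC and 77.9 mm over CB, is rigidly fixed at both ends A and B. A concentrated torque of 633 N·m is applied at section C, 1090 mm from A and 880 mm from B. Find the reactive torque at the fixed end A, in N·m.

319 N·m

Compatibility: T_A·a/J_AC = T_B·b/J_CB with T_A + T_B = T₀.
J_AC = 4.55×10^-6 m⁴, J_CB = 3.62×10^-6 m⁴, so T_A = T₀·(J_AC/a)/((J_AC/a)+(J_CB/b)) = 318.9 N·m, T_B = 314.1 N·m.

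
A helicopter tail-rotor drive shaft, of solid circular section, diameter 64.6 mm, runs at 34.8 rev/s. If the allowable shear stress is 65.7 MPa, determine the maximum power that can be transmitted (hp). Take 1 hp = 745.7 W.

1020 hp

J = πd⁴/32 = π(0.0646)⁴/32 = 1.710×10^-6 m⁴.
T_max = τ_allow·J/r = 6.57×10^7 × 1.710×10^-6 / 0.0323 = 3478 N·m.
ω = 2π·34.8 = 218.7 rad/s, so P_max = T_max·ω = 7.604×10^5 W.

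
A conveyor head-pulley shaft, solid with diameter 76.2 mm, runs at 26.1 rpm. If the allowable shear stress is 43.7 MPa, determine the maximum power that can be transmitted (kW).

J = πd⁴/32 = π(0.0762)⁴/32 = 3.310×10^-6 m⁴.
T_max = τ_allow·J/r = 4.37×10^7 × 3.310×10^-6 / 0.0381 = 3796 N·m.
ω = 2π·26.1/60 = 2.733 rad/s, so P_max = T_max·ω = 1.038×10^4 W.

10.4 kW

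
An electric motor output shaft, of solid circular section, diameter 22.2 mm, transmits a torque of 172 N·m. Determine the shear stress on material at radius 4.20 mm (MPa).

J = πd⁴/32 = π(0.0222)⁴/32 = 2.385×10^-8 m⁴.
Shear stress varies linearly with radius: τ = T·r/J = 172.0 × 0.00420 / 2.385×10^-8 = 3.029×10^7 Pa.

30.3 MPa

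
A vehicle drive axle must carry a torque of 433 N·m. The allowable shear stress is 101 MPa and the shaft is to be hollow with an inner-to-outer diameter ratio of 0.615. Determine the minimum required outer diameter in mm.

For a hollow shaft with d_i/d_o = 0.615: τ_max = 16T/(π d_o³ (1−k⁴)), so d_o = [16T/(π τ_allow (1−k⁴))]^(1/3) = [16·433.0/(π·1.01×10^8·0.8569)]^(1/3) = 0.02943 m.

29.4 mm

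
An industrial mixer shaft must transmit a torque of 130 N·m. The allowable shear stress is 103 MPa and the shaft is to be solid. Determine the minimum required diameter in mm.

18.6 mm

For a solid shaft τ_max = 16T/(πd³), so d = (16T/(π τ_allow))^(1/3) = (16·130.0/(π·1.03×10^8))^(1/3) = 0.01859 m.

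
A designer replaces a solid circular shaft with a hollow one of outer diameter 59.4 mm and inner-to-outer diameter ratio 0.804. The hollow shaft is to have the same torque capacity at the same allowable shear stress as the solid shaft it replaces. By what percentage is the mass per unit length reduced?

49.3 %

Equal τ_max and T ⇒ the solid shaft needs d_s³ = d_o³(1−k⁴), so d_s = 59.4·(1−0.804⁴)^(1/3) = 49.60 mm.
Area ratio A_h/A_s = d_o²(1−k²)/d_s² = (1−k²)/(1−k⁴)^(2/3) = 0.5072.
Mass saving = 1 − 0.5072 = 49.3 %.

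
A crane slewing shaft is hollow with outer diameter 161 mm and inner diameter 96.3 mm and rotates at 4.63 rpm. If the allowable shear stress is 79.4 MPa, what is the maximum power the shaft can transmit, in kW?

J = π(d_o⁴ − d_i⁴)/32 = π(0.161⁴ − 0.0963⁴)/32 = 5.752×10^-5 m⁴.
T_max = τ_allow·J/r = 7.94×10^7 × 5.752×10^-5 / 0.0805 = 56730 N·m.
ω = 2π·4.63/60 = 0.4849 rad/s, so P_max = T_max·ω = 2.751×10^4 W.

27.5 kW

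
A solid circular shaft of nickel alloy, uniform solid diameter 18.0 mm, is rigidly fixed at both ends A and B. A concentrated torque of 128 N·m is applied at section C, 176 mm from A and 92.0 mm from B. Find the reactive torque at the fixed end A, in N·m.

With uniform GJ and both ends fixed, compatibility θ_AC = θ_CB gives T_A·a = T_B·b, together with T_A + T_B = T₀.
T_A = T₀·b/(a+b) = 128.0·92.0/268.0 = 43.94 N·m; T_B = 84.06 N·m.

43.9 N·m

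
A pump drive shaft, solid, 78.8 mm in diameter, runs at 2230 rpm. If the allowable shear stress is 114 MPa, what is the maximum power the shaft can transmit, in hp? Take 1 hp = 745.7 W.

J = πd⁴/32 = π(0.0788)⁴/32 = 3.785×10^-6 m⁴.
T_max = τ_allow·J/r = 1.14×10^8 × 3.785×10^-6 / 0.0394 = 10950 N·m.
ω = 2π·2230/60 = 233.5 rad/s, so P_max = T_max·ω = 2.558×10^6 W.

3430 hp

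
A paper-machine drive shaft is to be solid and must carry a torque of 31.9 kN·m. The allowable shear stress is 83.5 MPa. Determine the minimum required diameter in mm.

For a solid shaft τ_max = 16T/(πd³), so d = (16T/(π τ_allow))^(1/3) = (16·31900/(π·8.35×10^7))^(1/3) = 0.1248 m.

125 mm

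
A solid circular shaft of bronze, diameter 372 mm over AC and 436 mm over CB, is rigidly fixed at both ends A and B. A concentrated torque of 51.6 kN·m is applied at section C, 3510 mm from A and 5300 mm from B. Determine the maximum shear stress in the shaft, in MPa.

Compatibility: T_A·a/J_AC = T_B·b/J_CB with T_A + T_B = T₀.
J_AC = 1.88×10^-3 m⁴, J_CB = 3.55×10^-3 m⁴, so T_A = T₀·(J_AC/a)/((J_AC/a)+(J_CB/b)) = 22940 N·m, T_B = 28660 N·m.
τ in each portion: τ_AC = 2.27×10^6 Pa, τ_CB = 1.76×10^6 Pa; maximum is in AC.
τ_max = T_AC·r/J = 22940·0.186/1.88×10^-3 = 2.269×10^6 Pa.

2.27 MPa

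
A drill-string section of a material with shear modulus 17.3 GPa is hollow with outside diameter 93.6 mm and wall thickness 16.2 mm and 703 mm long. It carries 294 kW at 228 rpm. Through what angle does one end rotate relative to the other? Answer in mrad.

81.3 mrad

ω = 2π·228/60 = 23.88 rad/s, so T = P/ω = 294×10³ / 23.88 = 12310 N·m.
J = π(d_o⁴ − d_i⁴)/32 = π(0.0936⁴ − 0.0612⁴)/32 = 6.158×10^-6 m⁴.
θ = T·L/(G·J) = 12310 × 0.703 / (17.3×10⁹ × 6.158×10^-6) = 0.08125 rad.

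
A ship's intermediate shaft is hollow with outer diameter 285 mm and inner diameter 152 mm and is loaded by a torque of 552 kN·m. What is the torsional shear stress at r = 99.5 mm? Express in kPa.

92300 kPa

J = π(d_o⁴ − d_i⁴)/32 = π(0.285⁴ − 0.152⁴)/32 = 5.953×10^-4 m⁴.
Shear stress varies linearly with radius: τ = T·r/J = 552000 × 0.0995 / 5.953×10^-4 = 9.226×10^7 Pa.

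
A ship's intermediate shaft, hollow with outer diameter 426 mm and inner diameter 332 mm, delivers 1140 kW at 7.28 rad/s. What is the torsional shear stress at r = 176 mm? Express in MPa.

ω = 7.28 rad/s, so T = P/ω = 1140×10³ / 7.280 = 156600 N·m.
J = π(d_o⁴ − d_i⁴)/32 = π(0.426⁴ − 0.332⁴)/32 = 2.040×10^-3 m⁴.
Shear stress varies linearly with radius: τ = T·r/J = 156600 × 0.176 / 2.040×10^-3 = 1.351×10^7 Pa.

13.5 MPa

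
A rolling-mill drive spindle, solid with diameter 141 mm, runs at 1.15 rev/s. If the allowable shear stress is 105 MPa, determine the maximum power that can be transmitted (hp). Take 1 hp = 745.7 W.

J = πd⁴/32 = π(0.141)⁴/32 = 3.880×10^-5 m⁴.
T_max = τ_allow·J/r = 1.05×10^8 × 3.880×10^-5 / 0.0705 = 57790 N·m.
ω = 2π·1.15 = 7.226 rad/s, so P_max = T_max·ω = 4.176×10^5 W.

560 hp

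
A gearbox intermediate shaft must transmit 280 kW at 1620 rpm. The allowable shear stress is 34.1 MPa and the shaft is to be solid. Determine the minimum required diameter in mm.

62.7 mm

ω = 2π·1620/60 = 169.6 rad/s, so T = P/ω = 280×10³ / 169.6 = 1650 N·m.
For a solid shaft τ_max = 16T/(πd³), so d = (16T/(π τ_allow))^(1/3) = (16·1650/(π·3.41×10^7))^(1/3) = 0.06270 m.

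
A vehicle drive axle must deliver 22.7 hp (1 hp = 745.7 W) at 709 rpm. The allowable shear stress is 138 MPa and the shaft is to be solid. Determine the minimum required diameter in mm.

20.3 mm

ω = 2π·709/60 = 74.25 rad/s, so T = P/ω = 22.7×745.7 / 74.25 = 228.0 N·m.
For a solid shaft τ_max = 16T/(πd³), so d = (16T/(π τ_allow))^(1/3) = (16·228.0/(π·1.38×10^8))^(1/3) = 0.02034 m.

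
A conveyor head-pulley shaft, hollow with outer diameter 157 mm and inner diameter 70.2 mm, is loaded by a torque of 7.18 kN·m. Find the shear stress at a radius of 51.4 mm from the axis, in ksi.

0.935 ksi

J = π(d_o⁴ − d_i⁴)/32 = π(0.157⁴ − 0.0702⁴)/32 = 5.726×10^-5 m⁴.
Shear stress varies linearly with radius: τ = T·r/J = 7180 × 0.0514 / 5.726×10^-5 = 6.445×10^6 Pa.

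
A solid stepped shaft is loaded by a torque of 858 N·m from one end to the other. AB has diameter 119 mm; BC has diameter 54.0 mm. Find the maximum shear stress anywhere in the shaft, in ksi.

Under the same torque, τ_max = 16T/(πd³) is largest where d is smallest — segment BC (d = 54.0 mm).
τ_max = 16·858.0/(π·(0.0540)³) = 2.775×10^7 Pa.

4.02 ksi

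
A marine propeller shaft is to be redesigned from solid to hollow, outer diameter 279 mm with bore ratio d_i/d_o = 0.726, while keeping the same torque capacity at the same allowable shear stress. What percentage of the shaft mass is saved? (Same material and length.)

Equal τ_max and T ⇒ the solid shaft needs d_s³ = d_o³(1−k⁴), so d_s = 279·(1−0.726⁴)^(1/3) = 250.3 mm.
Area ratio A_h/A_s = d_o²(1−k²)/d_s² = (1−k²)/(1−k⁴)^(2/3) = 0.5875.
Mass saving = 1 − 0.5875 = 41.2 %.

41.2 %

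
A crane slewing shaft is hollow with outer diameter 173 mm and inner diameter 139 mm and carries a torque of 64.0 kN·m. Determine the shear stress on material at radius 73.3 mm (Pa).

J = π(d_o⁴ − d_i⁴)/32 = π(0.173⁴ − 0.139⁴)/32 = 5.129×10^-5 m⁴.
Shear stress varies linearly with radius: τ = T·r/J = 64000 × 0.0733 / 5.129×10^-5 = 9.146×10^7 Pa.

9.15e7 Pa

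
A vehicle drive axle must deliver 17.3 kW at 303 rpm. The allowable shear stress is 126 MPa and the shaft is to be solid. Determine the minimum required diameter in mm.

ω = 2π·303/60 = 31.73 rad/s, so T = P/ω = 17.3×10³ / 31.73 = 545.2 N·m.
For a solid shaft τ_max = 16T/(πd³), so d = (16T/(π τ_allow))^(1/3) = (16·545.2/(π·1.26×10^8))^(1/3) = 0.02804 m.

28.0 mm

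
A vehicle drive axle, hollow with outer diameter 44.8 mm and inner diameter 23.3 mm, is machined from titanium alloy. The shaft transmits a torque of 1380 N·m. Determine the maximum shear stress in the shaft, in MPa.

J = π(d_o⁴ − d_i⁴)/32 = π(0.0448⁴ − 0.0233⁴)/32 = 3.665×10^-7 m⁴.
τ_max = T·r/J = 1380 × 0.0224 / 3.665×10^-7 = 8.434×10^7 Pa.

84.3 MPa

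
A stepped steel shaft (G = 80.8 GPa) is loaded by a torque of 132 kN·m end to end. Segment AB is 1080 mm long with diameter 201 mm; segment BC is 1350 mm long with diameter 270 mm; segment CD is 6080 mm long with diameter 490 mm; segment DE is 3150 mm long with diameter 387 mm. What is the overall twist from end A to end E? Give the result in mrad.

19.3 mrad

J_AB = π(0.201)⁴/32 = 1.60×10^-4 m⁴; J_BC = π(0.270)⁴/32 = 5.22×10^-4 m⁴; J_CD = π(0.490)⁴/32 = 5.66×10^-3 m⁴; J_DE = π(0.387)⁴/32 = 2.20×10^-3 m⁴.
θ = (T/G)·Σ L_i/J_i = (132000/80.8×10⁹)·(1.08/1.60×10^-4 + 1.35/5.22×10^-4 + 6.08/5.66×10^-3 + 3.15/2.20×10^-3) = 0.01933 rad.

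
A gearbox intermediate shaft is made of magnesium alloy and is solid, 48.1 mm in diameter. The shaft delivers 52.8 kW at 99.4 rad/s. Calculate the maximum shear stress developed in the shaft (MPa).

24.3 MPa

ω = 99.4 rad/s, so T = P/ω = 52.8×10³ / 99.40 = 531.2 N·m.
J = πd⁴/32 = π(0.0481)⁴/32 = 5.255×10^-7 m⁴.
τ_max = T·r/J = 531.2 × 0.0241 / 5.255×10^-7 = 2.431×10^7 Pa.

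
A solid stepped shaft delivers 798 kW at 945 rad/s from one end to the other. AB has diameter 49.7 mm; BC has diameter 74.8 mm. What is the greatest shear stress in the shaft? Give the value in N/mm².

ω = 945 rad/s, so T = P/ω = 798×10³ / 945.0 = 844.4 N·m.
Under the same torque, τ_max = 16T/(πd³) is largest where d is smallest — segment AB (d = 49.7 mm).
τ_max = 16·844.4/(π·(0.0497)³) = 3.503×10^7 Pa.

35.0 N/mm²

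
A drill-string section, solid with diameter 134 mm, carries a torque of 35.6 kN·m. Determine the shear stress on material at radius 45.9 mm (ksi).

7.49 ksi

J = πd⁴/32 = π(0.134)⁴/32 = 3.165×10^-5 m⁴.
Shear stress varies linearly with radius: τ = T·r/J = 35600 × 0.0459 / 3.165×10^-5 = 5.162×10^7 Pa.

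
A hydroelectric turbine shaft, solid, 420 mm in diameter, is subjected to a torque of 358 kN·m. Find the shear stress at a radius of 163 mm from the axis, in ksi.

2.77 ksi

J = πd⁴/32 = π(0.420)⁴/32 = 3.055×10^-3 m⁴.
Shear stress varies linearly with radius: τ = T·r/J = 358000 × 0.163 / 3.055×10^-3 = 1.910×10^7 Pa.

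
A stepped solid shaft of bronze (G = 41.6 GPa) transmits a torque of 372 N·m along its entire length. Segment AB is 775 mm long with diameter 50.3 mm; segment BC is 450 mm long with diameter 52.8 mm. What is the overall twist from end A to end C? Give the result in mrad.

J_AB = π(0.0503)⁴/32 = 6.28×10^-7 m⁴; J_BC = π(0.0528)⁴/32 = 7.63×10^-7 m⁴.
θ = (T/G)·Σ L_i/J_i = (372.0/41.6×10⁹)·(0.775/6.28×10^-7 + 0.450/7.63×10^-7) = 0.01630 rad.

16.3 mrad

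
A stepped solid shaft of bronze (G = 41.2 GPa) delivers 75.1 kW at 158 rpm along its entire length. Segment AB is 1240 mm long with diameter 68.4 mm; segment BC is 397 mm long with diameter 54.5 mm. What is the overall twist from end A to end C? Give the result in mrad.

ω = 2π·158/60 = 16.55 rad/s, so T = P/ω = 75.1×10³ / 16.55 = 4539 N·m.
J_AB = π(0.0684)⁴/32 = 2.15×10^-6 m⁴; J_BC = π(0.0545)⁴/32 = 8.66×10^-7 m⁴.
θ = (T/G)·Σ L_i/J_i = (4539/41.2×10⁹)·(1.24/2.15×10^-6 + 0.397/8.66×10^-7) = 0.1141 rad.

114 mrad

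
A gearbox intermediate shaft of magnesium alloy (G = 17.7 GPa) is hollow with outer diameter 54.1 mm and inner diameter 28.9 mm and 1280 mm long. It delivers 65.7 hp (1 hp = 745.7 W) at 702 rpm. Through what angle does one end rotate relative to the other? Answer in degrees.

3.57°

ω = 2π·702/60 = 73.51 rad/s, so T = P/ω = 65.7×745.7 / 73.51 = 666.4 N·m.
J = π(d_o⁴ − d_i⁴)/32 = π(0.0541⁴ − 0.0289⁴)/32 = 7.725×10^-7 m⁴.
θ = T·L/(G·J) = 666.4 × 1.28 / (17.7×10⁹ × 7.725×10^-7) = 0.06239 rad.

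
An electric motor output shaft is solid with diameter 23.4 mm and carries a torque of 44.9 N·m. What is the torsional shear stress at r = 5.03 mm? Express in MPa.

J = πd⁴/32 = π(0.0234)⁴/32 = 2.943×10^-8 m⁴.
Shear stress varies linearly with radius: τ = T·r/J = 44.90 × 0.00503 / 2.943×10^-8 = 7.673×10^6 Pa.

7.67 MPa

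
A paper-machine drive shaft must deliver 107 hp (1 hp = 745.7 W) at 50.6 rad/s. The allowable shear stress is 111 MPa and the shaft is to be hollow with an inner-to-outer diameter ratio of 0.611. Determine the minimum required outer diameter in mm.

ω = 50.6 rad/s, so T = P/ω = 107×745.7 / 50.60 = 1577 N·m.
For a hollow shaft with d_i/d_o = 0.611: τ_max = 16T/(π d_o³ (1−k⁴)), so d_o = [16T/(π τ_allow (1−k⁴))]^(1/3) = [16·1577/(π·1.11×10^8·0.8606)]^(1/3) = 0.04381 m.

43.8 mm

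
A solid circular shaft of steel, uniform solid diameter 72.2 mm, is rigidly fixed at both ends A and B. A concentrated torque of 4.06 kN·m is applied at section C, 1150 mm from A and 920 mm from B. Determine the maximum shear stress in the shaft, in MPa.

30.5 MPa

With uniform GJ and both ends fixed, compatibility θ_AC = θ_CB gives T_A·a = T_B·b, together with T_A + T_B = T₀.
T_A = T₀·b/(a+b) = 4060·920/2070 = 1804 N·m; T_B = 2256 N·m.
τ in each portion: τ_AC = 2.44×10^7 Pa, τ_CB = 3.05×10^7 Pa; maximum is in CB.
τ_max = T_CB·r/J = 2256·0.0361/2.67×10^-6 = 3.052×10^7 Pa.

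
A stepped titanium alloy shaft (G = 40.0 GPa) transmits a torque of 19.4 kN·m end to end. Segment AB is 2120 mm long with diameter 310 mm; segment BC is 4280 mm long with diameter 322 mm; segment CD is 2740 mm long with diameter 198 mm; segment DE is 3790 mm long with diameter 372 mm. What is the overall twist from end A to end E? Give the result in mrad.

J_AB = π(0.310)⁴/32 = 9.07×10^-4 m⁴; J_BC = π(0.322)⁴/32 = 1.06×10^-3 m⁴; J_CD = π(0.198)⁴/32 = 1.51×10^-4 m⁴; J_DE = π(0.372)⁴/32 = 1.88×10^-3 m⁴.
θ = (T/G)·Σ L_i/J_i = (19400/40.0×10⁹)·(2.12/9.07×10^-4 + 4.28/1.06×10^-3 + 2.74/1.51×10^-4 + 3.79/1.88×10^-3) = 0.01289 rad.

12.9 mrad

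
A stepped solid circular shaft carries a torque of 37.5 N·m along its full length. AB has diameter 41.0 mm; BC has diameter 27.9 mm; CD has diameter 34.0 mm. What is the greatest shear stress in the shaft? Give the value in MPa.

8.79 MPa

Under the same torque, τ_max = 16T/(πd³) is largest where d is smallest — segment BC (d = 27.9 mm).
τ_max = 16·37.50/(π·(0.0279)³) = 8.794×10^6 Pa.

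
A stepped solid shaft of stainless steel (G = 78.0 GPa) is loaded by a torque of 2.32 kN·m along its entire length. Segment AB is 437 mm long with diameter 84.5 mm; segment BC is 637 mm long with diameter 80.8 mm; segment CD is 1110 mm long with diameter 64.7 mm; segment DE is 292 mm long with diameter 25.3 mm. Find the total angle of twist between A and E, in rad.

0.242 rad

J_AB = π(0.0845)⁴/32 = 5.01×10^-6 m⁴; J_BC = π(0.0808)⁴/32 = 4.18×10^-6 m⁴; J_CD = π(0.0647)⁴/32 = 1.72×10^-6 m⁴; J_DE = π(0.0253)⁴/32 = 4.02×10^-8 m⁴.
θ = (T/G)·Σ L_i/J_i = (2320/78.0×10⁹)·(0.437/5.01×10^-6 + 0.637/4.18×10^-6 + 1.11/1.72×10^-6 + 0.292/4.02×10^-8) = 0.2422 rad.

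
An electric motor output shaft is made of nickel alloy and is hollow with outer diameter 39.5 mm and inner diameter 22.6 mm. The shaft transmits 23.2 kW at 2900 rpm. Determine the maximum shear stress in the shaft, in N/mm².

ω = 2π·2900/60 = 303.7 rad/s, so T = P/ω = 23.2×10³ / 303.7 = 76.39 N·m.
J = π(d_o⁴ − d_i⁴)/32 = π(0.0395⁴ − 0.0226⁴)/32 = 2.134×10^-7 m⁴.
τ_max = T·r/J = 76.39 × 0.0198 / 2.134×10^-7 = 7.071×10^6 Pa.

7.07 N/mm²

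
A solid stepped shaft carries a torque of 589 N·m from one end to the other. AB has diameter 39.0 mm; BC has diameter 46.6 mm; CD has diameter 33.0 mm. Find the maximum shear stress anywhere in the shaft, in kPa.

Under the same torque, τ_max = 16T/(πd³) is largest where d is smallest — segment CD (d = 33.0 mm).
τ_max = 16·589.0/(π·(0.0330)³) = 8.347×10^7 Pa.

83500 kPa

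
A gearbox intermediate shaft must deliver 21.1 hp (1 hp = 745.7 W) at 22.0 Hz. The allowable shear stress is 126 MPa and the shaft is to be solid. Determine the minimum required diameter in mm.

16.6 mm

ω = 2π·22.0 = 138.2 rad/s, so T = P/ω = 21.1×745.7 / 138.2 = 113.8 N·m.
For a solid shaft τ_max = 16T/(πd³), so d = (16T/(π τ_allow))^(1/3) = (16·113.8/(π·1.26×10^8))^(1/3) = 0.01663 m.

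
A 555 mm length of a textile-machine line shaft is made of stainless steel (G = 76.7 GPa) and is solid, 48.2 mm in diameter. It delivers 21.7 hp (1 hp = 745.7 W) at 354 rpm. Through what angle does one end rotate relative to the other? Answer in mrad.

ω = 2π·354/60 = 37.07 rad/s, so T = P/ω = 21.7×745.7 / 37.07 = 436.5 N·m.
J = πd⁴/32 = π(0.0482)⁴/32 = 5.299×10^-7 m⁴.
θ = T·L/(G·J) = 436.5 × 0.555 / (76.7×10⁹ × 5.299×10^-7) = 5.961×10^-3 rad.

5.96 mrad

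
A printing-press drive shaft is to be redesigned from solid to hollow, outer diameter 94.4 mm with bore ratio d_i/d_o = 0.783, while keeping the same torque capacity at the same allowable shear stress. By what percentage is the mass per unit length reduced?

Equal τ_max and T ⇒ the solid shaft needs d_s³ = d_o³(1−k⁴), so d_s = 94.4·(1−0.783⁴)^(1/3) = 80.67 mm.
Area ratio A_h/A_s = d_o²(1−k²)/d_s² = (1−k²)/(1−k⁴)^(2/3) = 0.5298.
Mass saving = 1 − 0.5298 = 47.0 %.

47.0 %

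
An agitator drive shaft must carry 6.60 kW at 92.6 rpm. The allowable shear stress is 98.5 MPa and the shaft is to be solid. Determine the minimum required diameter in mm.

32.8 mm

ω = 2π·92.6/60 = 9.697 rad/s, so T = P/ω = 6.60×10³ / 9.697 = 680.6 N·m.
For a solid shaft τ_max = 16T/(πd³), so d = (16T/(π τ_allow))^(1/3) = (16·680.6/(π·9.85×10^7))^(1/3) = 0.03277 m.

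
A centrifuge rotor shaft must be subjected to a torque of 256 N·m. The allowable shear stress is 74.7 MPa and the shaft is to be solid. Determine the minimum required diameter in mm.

25.9 mm

For a solid shaft τ_max = 16T/(πd³), so d = (16T/(π τ_allow))^(1/3) = (16·256.0/(π·7.47×10^7))^(1/3) = 0.02594 m.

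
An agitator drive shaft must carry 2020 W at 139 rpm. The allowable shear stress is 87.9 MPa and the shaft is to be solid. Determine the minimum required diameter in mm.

20.0 mm

ω = 2π·139/60 = 14.56 rad/s, so T = P/ω = 2020 / 14.56 = 138.8 N·m.
For a solid shaft τ_max = 16T/(πd³), so d = (16T/(π τ_allow))^(1/3) = (16·138.8/(π·8.79×10^7))^(1/3) = 0.02003 m.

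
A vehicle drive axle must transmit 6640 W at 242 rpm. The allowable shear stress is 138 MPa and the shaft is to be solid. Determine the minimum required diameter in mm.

ω = 2π·242/60 = 25.34 rad/s, so T = P/ω = 6640 / 25.34 = 262.0 N·m.
For a solid shaft τ_max = 16T/(πd³), so d = (16T/(π τ_allow))^(1/3) = (16·262.0/(π·1.38×10^8))^(1/3) = 0.02130 m.

21.3 mm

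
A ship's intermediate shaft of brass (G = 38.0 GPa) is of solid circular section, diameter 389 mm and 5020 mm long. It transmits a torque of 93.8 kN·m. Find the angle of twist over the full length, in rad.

0.00551 rad

J = πd⁴/32 = π(0.389)⁴/32 = 2.248×10^-3 m⁴.
θ = T·L/(G·J) = 93800 × 5.02 / (38.0×10⁹ × 2.248×10^-3) = 5.512×10^-3 rad.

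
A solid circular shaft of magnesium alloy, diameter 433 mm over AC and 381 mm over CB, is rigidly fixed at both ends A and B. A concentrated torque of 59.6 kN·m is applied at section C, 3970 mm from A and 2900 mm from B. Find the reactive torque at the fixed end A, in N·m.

Compatibility: T_A·a/J_AC = T_B·b/J_CB with T_A + T_B = T₀.
J_AC = 3.45×10^-3 m⁴, J_CB = 2.07×10^-3 m⁴, so T_A = T₀·(J_AC/a)/((J_AC/a)+(J_CB/b)) = 32740 N·m, T_B = 26860 N·m.

32700 N·m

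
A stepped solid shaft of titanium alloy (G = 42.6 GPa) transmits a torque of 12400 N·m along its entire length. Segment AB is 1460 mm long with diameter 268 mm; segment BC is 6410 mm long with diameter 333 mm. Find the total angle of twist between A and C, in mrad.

2.38 mrad

J_AB = π(0.268)⁴/32 = 5.06×10^-4 m⁴; J_BC = π(0.333)⁴/32 = 1.21×10^-3 m⁴.
θ = (T/G)·Σ L_i/J_i = (12400/42.6×10⁹)·(1.46/5.06×10^-4 + 6.41/1.21×10^-3) = 2.385×10^-3 rad.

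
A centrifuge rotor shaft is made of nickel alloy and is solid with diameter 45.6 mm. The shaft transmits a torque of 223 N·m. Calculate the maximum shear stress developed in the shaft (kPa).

J = πd⁴/32 = π(0.0456)⁴/32 = 4.245×10^-7 m⁴.
τ_max = T·r/J = 223.0 × 0.0228 / 4.245×10^-7 = 1.198×10^7 Pa.

12000 kPa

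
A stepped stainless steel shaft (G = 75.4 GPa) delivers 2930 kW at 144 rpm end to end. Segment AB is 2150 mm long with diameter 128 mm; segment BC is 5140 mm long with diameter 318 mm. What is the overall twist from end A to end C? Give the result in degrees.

ω = 2π·144/60 = 15.08 rad/s, so T = P/ω = 2930×10³ / 15.08 = 194300 N·m.
J_AB = π(0.128)⁴/32 = 2.64×10^-5 m⁴; J_BC = π(0.318)⁴/32 = 1.00×10^-3 m⁴.
θ = (T/G)·Σ L_i/J_i = (194300/75.4×10⁹)·(2.15/2.64×10^-5 + 5.14/1.00×10^-3) = 0.2234 rad.

12.8°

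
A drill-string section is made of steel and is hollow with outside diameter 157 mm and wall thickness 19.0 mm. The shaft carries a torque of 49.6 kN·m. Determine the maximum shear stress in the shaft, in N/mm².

97.4 N/mm²

J = π(d_o⁴ − d_i⁴)/32 = π(0.157⁴ − 0.119⁴)/32 = 3.996×10^-5 m⁴.
τ_max = T·r/J = 49600 × 0.0785 / 3.996×10^-5 = 9.744×10^7 Pa.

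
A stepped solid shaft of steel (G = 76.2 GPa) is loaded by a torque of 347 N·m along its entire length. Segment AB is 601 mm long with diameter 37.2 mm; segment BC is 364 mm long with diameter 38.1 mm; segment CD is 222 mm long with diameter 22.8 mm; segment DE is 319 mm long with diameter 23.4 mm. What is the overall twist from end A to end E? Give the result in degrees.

6.30°

J_AB = π(0.0372)⁴/32 = 1.88×10^-7 m⁴; J_BC = π(0.0381)⁴/32 = 2.07×10^-7 m⁴; J_CD = π(0.0228)⁴/32 = 2.65×10^-8 m⁴; J_DE = π(0.0234)⁴/32 = 2.94×10^-8 m⁴.
θ = (T/G)·Σ L_i/J_i = (347.0/76.2×10⁹)·(0.601/1.88×10^-7 + 0.364/2.07×10^-7 + 0.222/2.65×10^-8 + 0.319/2.94×10^-8) = 0.1100 rad.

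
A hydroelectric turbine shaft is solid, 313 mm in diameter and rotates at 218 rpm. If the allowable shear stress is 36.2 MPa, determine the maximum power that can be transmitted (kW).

4980 kW

J = πd⁴/32 = π(0.313)⁴/32 = 9.423×10^-4 m⁴.
T_max = τ_allow·J/r = 3.62×10^7 × 9.423×10^-4 / 0.157 = 218000 N·m.
ω = 2π·218/60 = 22.83 rad/s, so P_max = T_max·ω = 4.976×10^6 W.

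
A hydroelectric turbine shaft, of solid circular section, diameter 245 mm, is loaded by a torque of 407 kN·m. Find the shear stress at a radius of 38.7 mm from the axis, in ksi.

6.46 ksi

J = πd⁴/32 = π(0.245)⁴/32 = 3.537×10^-4 m⁴.
Shear stress varies linearly with radius: τ = T·r/J = 407000 × 0.0387 / 3.537×10^-4 = 4.453×10^7 Pa.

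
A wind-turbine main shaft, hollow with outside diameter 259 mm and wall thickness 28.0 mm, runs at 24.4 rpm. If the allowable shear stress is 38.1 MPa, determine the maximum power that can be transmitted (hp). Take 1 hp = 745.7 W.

J = π(d_o⁴ − d_i⁴)/32 = π(0.259⁴ − 0.203⁴)/32 = 2.751×10^-4 m⁴.
T_max = τ_allow·J/r = 3.81×10^7 × 2.751×10^-4 / 0.130 = 80920 N·m.
ω = 2π·24.4/60 = 2.555 rad/s, so P_max = T_max·ω = 2.068×10^5 W.

277 hp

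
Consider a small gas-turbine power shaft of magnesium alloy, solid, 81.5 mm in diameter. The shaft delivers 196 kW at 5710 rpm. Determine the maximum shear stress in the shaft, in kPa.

ω = 2π·5710/60 = 597.9 rad/s, so T = P/ω = 196×10³ / 597.9 = 327.8 N·m.
J = πd⁴/32 = π(0.0815)⁴/32 = 4.331×10^-6 m⁴.
τ_max = T·r/J = 327.8 × 0.0408 / 4.331×10^-6 = 3.084×10^6 Pa.

3080 kPa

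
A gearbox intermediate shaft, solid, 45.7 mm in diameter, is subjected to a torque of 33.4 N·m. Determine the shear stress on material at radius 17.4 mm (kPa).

1360 kPa

J = πd⁴/32 = π(0.0457)⁴/32 = 4.282×10^-7 m⁴.
Shear stress varies linearly with radius: τ = T·r/J = 33.40 × 0.0174 / 4.282×10^-7 = 1.357×10^6 Pa.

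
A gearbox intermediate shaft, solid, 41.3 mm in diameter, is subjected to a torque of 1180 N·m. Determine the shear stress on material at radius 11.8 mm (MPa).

J = πd⁴/32 = π(0.0413)⁴/32 = 2.856×10^-7 m⁴.
Shear stress varies linearly with radius: τ = T·r/J = 1180 × 0.0118 / 2.856×10^-7 = 4.875×10^7 Pa.

48.7 MPa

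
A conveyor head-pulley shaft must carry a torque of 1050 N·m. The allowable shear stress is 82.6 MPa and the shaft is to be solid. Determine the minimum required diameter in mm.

40.2 mm

For a solid shaft τ_max = 16T/(πd³), so d = (16T/(π τ_allow))^(1/3) = (16·1050/(π·8.26×10^7))^(1/3) = 0.04015 m.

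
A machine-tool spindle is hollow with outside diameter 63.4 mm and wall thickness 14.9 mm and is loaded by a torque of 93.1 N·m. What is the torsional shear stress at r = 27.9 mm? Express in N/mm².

1.78 N/mm²

J = π(d_o⁴ − d_i⁴)/32 = π(0.0634⁴ − 0.0336⁴)/32 = 1.461×10^-6 m⁴.
Shear stress varies linearly with radius: τ = T·r/J = 93.10 × 0.0279 / 1.461×10^-6 = 1.778×10^6 Pa.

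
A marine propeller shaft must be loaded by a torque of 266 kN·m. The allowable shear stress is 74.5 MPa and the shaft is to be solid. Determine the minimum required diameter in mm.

For a solid shaft τ_max = 16T/(πd³), so d = (16T/(π τ_allow))^(1/3) = (16·266000/(π·7.45×10^7))^(1/3) = 0.2630 m.

263 mm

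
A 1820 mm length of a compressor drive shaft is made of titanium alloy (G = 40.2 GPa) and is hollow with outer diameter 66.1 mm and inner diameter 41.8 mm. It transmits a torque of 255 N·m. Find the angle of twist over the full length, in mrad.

J = π(d_o⁴ − d_i⁴)/32 = π(0.0661⁴ − 0.0418⁴)/32 = 1.574×10^-6 m⁴.
θ = T·L/(G·J) = 255.0 × 1.82 / (40.2×10⁹ × 1.574×10^-6) = 7.333×10^-3 rad.

7.33 mrad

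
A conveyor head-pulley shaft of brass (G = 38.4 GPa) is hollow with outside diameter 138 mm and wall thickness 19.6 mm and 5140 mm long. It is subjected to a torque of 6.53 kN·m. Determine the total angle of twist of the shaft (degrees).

J = π(d_o⁴ − d_i⁴)/32 = π(0.138⁴ − 0.0988⁴)/32 = 2.625×10^-5 m⁴.
θ = T·L/(G·J) = 6530 × 5.14 / (38.4×10⁹ × 2.625×10^-5) = 0.03330 rad.

1.91°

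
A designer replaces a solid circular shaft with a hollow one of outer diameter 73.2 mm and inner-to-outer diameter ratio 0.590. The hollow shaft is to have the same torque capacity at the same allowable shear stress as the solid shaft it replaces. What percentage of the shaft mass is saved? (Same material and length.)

28.9 %

Equal τ_max and T ⇒ the solid shaft needs d_s³ = d_o³(1−k⁴), so d_s = 73.2·(1−0.590⁴)^(1/3) = 70.12 mm.
Area ratio A_h/A_s = d_o²(1−k²)/d_s² = (1−k²)/(1−k⁴)^(2/3) = 0.7105.
Mass saving = 1 − 0.7105 = 28.9 %.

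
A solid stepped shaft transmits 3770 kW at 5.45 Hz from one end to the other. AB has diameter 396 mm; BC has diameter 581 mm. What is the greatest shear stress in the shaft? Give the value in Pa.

9.03e6 Pa

ω = 2π·5.45 = 34.24 rad/s, so T = P/ω = 3770×10³ / 34.24 = 110100 N·m.
Under the same torque, τ_max = 16T/(πd³) is largest where d is smallest — segment AB (d = 396 mm).
τ_max = 16·110100/(π·(0.396)³) = 9.029×10^6 Pa.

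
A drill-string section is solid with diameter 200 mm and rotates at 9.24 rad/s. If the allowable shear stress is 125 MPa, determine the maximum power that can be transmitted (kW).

1810 kW

J = πd⁴/32 = π(0.200)⁴/32 = 1.571×10^-4 m⁴.
T_max = τ_allow·J/r = 1.25×10^8 × 1.571×10^-4 / 0.100 = 196300 N·m.
ω = 9.24 rad/s, so P_max = T_max·ω = 1.814×10^6 W.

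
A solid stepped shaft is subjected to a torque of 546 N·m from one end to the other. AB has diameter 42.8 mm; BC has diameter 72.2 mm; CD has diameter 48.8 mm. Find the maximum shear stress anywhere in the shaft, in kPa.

35500 kPa

Under the same torque, τ_max = 16T/(πd³) is largest where d is smallest — segment AB (d = 42.8 mm).
τ_max = 16·546.0/(π·(0.0428)³) = 3.547×10^7 Pa.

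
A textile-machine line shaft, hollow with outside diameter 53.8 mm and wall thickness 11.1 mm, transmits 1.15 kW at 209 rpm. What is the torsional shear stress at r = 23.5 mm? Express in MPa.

ω = 2π·209/60 = 21.89 rad/s, so T = P/ω = 1.15×10³ / 21.89 = 52.54 N·m.
J = π(d_o⁴ − d_i⁴)/32 = π(0.0538⁴ − 0.0316⁴)/32 = 7.246×10^-7 m⁴.
Shear stress varies linearly with radius: τ = T·r/J = 52.54 × 0.0235 / 7.246×10^-7 = 1.704×10^6 Pa.

1.70 MPa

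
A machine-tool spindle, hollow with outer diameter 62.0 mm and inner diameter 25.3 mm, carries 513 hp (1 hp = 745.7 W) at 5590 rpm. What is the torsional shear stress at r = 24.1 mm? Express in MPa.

11.2 MPa

ω = 2π·5590/60 = 585.4 rad/s, so T = P/ω = 513×745.7 / 585.4 = 653.5 N·m.
J = π(d_o⁴ − d_i⁴)/32 = π(0.0620⁴ − 0.0253⁴)/32 = 1.410×10^-6 m⁴.
Shear stress varies linearly with radius: τ = T·r/J = 653.5 × 0.0241 / 1.410×10^-6 = 1.117×10^7 Pa.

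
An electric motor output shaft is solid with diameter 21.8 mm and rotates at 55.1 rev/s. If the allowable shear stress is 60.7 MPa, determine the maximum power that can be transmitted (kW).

42.7 kW

J = πd⁴/32 = π(0.0218)⁴/32 = 2.217×10^-8 m⁴.
T_max = τ_allow·J/r = 6.07×10^7 × 2.217×10^-8 / 0.0109 = 123.5 N·m.
ω = 2π·55.1 = 346.2 rad/s, so P_max = T_max·ω = 4.275×10^4 W.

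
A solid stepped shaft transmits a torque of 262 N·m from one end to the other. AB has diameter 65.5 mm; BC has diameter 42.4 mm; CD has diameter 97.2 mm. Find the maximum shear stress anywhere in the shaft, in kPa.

17500 kPa

Under the same torque, τ_max = 16T/(πd³) is largest where d is smallest — segment BC (d = 42.4 mm).
τ_max = 16·262.0/(π·(0.0424)³) = 1.751×10^7 Pa.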